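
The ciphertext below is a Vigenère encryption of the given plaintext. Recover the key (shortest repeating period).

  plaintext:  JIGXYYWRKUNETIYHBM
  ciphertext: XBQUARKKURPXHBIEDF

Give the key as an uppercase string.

OTKXCT

  i= 0: X-J = 14 → O
  i= 1: B-I = 19 → T
  i= 2: Q-G = 10 → K
  i= 3: U-X = 23 → X
  i= 4: A-Y =  2 → C
  i= 5: R-Y = 19 → T
  i= 6: K-W = 14 → O
  i= 7: K-R = 19 → T
  i= 8: U-K = 10 → K
  i= 9: R-U = 23 → X
  i=10: P-N =  2 → C
  i=11: X-E = 19 → T
  i=12: H-T = 14 → O
  i=13: B-I = 19 → T
  i=14: I-Y = 10 → K
  i=15: E-H = 23 → X
  i=16: D-B =  2 → C
  i=17: F-M = 19 → T
  shifts repeat with period 6: OTKXCT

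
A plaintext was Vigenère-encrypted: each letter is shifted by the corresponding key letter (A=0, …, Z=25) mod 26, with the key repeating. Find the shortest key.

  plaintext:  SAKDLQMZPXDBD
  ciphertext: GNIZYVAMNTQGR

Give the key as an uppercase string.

  i= 0: G-S = 14 → O
  i= 1: N-A = 13 → N
  i= 2: I-K = 24 → Y
  i= 3: Z-D = 22 → W
  i= 4: Y-L = 13 → N
  i= 5: V-Q =  5 → F
  i= 6: A-M = 14 → O
  i= 7: M-Z = 13 → N
  i= 8: N-P = 24 → Y
  i= 9: T-X = 22 → W
  i=10: Q-D = 13 → N
  i=11: G-B =  5 → F
  i=12: R-D = 14 → O
  shifts repeat with period 6: ONYWNF

ONYWNF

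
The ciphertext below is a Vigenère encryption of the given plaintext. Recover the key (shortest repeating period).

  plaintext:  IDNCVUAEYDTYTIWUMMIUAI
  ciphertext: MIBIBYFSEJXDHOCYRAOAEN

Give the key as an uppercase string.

  i= 0: M-I =  4 → E
  i= 1: I-D =  5 → F
  i= 2: B-N = 14 → O
  i= 3: I-C =  6 → G
  i= 4: B-V =  6 → G
  i= 5: Y-U =  4 → E
  i= 6: F-A =  5 → F
  i= 7: S-E = 14 → O
  i= 8: E-Y =  6 → G
  i= 9: J-D =  6 → G
  i=10: X-T =  4 → E
  i=11: D-Y =  5 → F
  i=12: H-T = 14 → O
  i=13: O-I =  6 → G
  i=14: C-W =  6 → G
  i=15: Y-U =  4 → E
  i=16: R-M =  5 → F
  i=17: A-M = 14 → O
  i=18: O-I =  6 → G
  i=19: A-U =  6 → G
  i=20: E-A =  4 → E
  i=21: N-I =  5 → F
  shifts repeat with period 5: EFOGG

EFOGG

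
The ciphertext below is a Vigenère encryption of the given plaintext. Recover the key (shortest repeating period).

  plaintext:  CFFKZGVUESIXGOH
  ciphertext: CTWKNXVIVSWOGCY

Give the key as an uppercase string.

AOR

  i= 0: C-C =  0 → A
  i= 1: T-F = 14 → O
  i= 2: W-F = 17 → R
  i= 3: K-K =  0 → A
  i= 4: N-Z = 14 → O
  i= 5: X-G = 17 → R
  i= 6: V-V =  0 → A
  i= 7: I-U = 14 → O
  i= 8: V-E = 17 → R
  i= 9: S-S =  0 → A
  i=10: W-I = 14 → O
  i=11: O-X = 17 → R
  i=12: G-G =  0 → A
  i=13: C-O = 14 → O
  i=14: Y-H = 17 → R
  shifts repeat with period 3: AOR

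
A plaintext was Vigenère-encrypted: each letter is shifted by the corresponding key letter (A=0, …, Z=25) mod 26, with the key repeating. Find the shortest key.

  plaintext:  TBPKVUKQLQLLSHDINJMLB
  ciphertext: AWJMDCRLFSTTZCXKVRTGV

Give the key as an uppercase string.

  i= 0: A-T =  7 → H
  i= 1: W-B = 21 → V
  i= 2: J-P = 20 → U
  i= 3: M-K =  2 → C
  i= 4: D-V =  8 → I
  i= 5: C-U =  8 → I
  i= 6: R-K =  7 → H
  i= 7: L-Q = 21 → V
  i= 8: F-L = 20 → U
  i= 9: S-Q =  2 → C
  i=10: T-L =  8 → I
  i=11: T-L =  8 → I
  i=12: Z-S =  7 → H
  i=13: C-H = 21 → V
  i=14: X-D = 20 → U
  i=15: K-I =  2 → C
  i=16: V-N =  8 → I
  i=17: R-J =  8 → I
  i=18: T-M =  7 → H
  i=19: G-L = 21 → V
  i=20: V-B = 20 → U
  shifts repeat with period 6: HVUCII

HVUCII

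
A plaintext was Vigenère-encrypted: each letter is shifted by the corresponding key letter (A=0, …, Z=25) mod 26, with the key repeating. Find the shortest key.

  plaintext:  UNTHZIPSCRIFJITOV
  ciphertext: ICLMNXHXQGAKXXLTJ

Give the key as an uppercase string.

  i= 0: I-U = 14 → O
  i= 1: C-N = 15 → P
  i= 2: L-T = 18 → S
  i= 3: M-H =  5 → F
  i= 4: N-Z = 14 → O
  i= 5: X-I = 15 → P
  i= 6: H-P = 18 → S
  i= 7: X-S =  5 → F
  i= 8: Q-C = 14 → O
  i= 9: G-R = 15 → P
  i=10: A-I = 18 → S
  i=11: K-F =  5 → F
  i=12: X-J = 14 → O
  i=13: X-I = 15 → P
  i=14: L-T = 18 → S
  i=15: T-O =  5 → F
  i=16: J-V = 14 → O
  shifts repeat with period 4: OPSF

OPSF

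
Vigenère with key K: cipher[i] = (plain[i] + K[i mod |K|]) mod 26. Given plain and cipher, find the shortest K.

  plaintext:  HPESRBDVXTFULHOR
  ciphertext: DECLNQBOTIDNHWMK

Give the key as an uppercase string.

WPYT

  i= 0: D-H = 22 → W
  i= 1: E-P = 15 → P
  i= 2: C-E = 24 → Y
  i= 3: L-S = 19 → T
  i= 4: N-R = 22 → W
  i= 5: Q-B = 15 → P
  i= 6: B-D = 24 → Y
  i= 7: O-V = 19 → T
  i= 8: T-X = 22 → W
  i= 9: I-T = 15 → P
  i=10: D-F = 24 → Y
  i=11: N-U = 19 → T
  i=12: H-L = 22 → W
  i=13: W-H = 15 → P
  i=14: M-O = 24 → Y
  i=15: K-R = 19 → T
  shifts repeat with period 4: WPYT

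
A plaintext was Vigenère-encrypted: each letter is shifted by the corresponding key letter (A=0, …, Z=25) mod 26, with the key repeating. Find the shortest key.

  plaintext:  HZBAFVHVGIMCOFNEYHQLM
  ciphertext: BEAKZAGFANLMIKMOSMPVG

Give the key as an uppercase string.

UFZK

  i= 0: B-H = 20 → U
  i= 1: E-Z =  5 → F
  i= 2: A-B = 25 → Z
  i= 3: K-A = 10 → K
  i= 4: Z-F = 20 → U
  i= 5: A-V =  5 → F
  i= 6: G-H = 25 → Z
  i= 7: F-V = 10 → K
  i= 8: A-G = 20 → U
  i= 9: N-I =  5 → F
  i=10: L-M = 25 → Z
  i=11: M-C = 10 → K
  i=12: I-O = 20 → U
  i=13: K-F =  5 → F
  i=14: M-N = 25 → Z
  i=15: O-E = 10 → K
  i=16: S-Y = 20 → U
  i=17: M-H =  5 → F
  i=18: P-Q = 25 → Z
  i=19: V-L = 10 → K
  i=20: G-M = 20 → U
  shifts repeat with period 4: UFZK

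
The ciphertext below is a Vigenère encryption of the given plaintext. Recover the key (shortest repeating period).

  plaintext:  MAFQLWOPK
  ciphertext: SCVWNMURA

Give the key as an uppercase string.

  i= 0: S-M =  6 → G
  i= 1: C-A =  2 → C
  i= 2: V-F = 16 → Q
  i= 3: W-Q =  6 → G
  i= 4: N-L =  2 → C
  i= 5: M-W = 16 → Q
  i= 6: U-O =  6 → G
  i= 7: R-P =  2 → C
  i= 8: A-K = 16 → Q
  shifts repeat with period 3: GCQ

GCQ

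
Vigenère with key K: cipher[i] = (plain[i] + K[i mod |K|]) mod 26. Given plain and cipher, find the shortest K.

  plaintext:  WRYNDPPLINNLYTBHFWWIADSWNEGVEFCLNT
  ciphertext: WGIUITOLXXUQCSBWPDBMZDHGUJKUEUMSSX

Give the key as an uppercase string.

APKHFEZ

  i= 0: W-W =  0 → A
  i= 1: G-R = 15 → P
  i= 2: I-Y = 10 → K
  i= 3: U-N =  7 → H
  i= 4: I-D =  5 → F
  i= 5: T-P =  4 → E
  i= 6: O-P = 25 → Z
  i= 7: L-L =  0 → A
  i= 8: X-I = 15 → P
  i= 9: X-N = 10 → K
  i=10: U-N =  7 → H
  i=11: Q-L =  5 → F
  i=12: C-Y =  4 → E
  i=13: S-T = 25 → Z
  i=14: B-B =  0 → A
  i=15: W-H = 15 → P
  i=16: P-F = 10 → K
  i=17: D-W =  7 → H
  i=18: B-W =  5 → F
  i=19: M-I =  4 → E
  i=20: Z-A = 25 → Z
  i=21: D-D =  0 → A
  i=22: H-S = 15 → P
  i=23: G-W = 10 → K
  i=24: U-N =  7 → H
  i=25: J-E =  5 → F
  i=26: K-G =  4 → E
  i=27: U-V = 25 → Z
  i=28: E-E =  0 → A
  i=29: U-F = 15 → P
  i=30: M-C = 10 → K
  i=31: S-L =  7 → H
  i=32: S-N =  5 → F
  i=33: X-T =  4 → E
  shifts repeat with period 7: APKHFEZ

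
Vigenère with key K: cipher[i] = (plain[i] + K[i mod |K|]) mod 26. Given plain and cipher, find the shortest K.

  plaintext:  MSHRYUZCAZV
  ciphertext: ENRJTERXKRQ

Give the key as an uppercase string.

SVK

  i= 0: E-M = 18 → S
  i= 1: N-S = 21 → V
  i= 2: R-H = 10 → K
  i= 3: J-R = 18 → S
  i= 4: T-Y = 21 → V
  i= 5: E-U = 10 → K
  i= 6: R-Z = 18 → S
  i= 7: X-C = 21 → V
  i= 8: K-A = 10 → K
  i= 9: R-Z = 18 → S
  i=10: Q-V = 21 → V
  shifts repeat with period 3: SVK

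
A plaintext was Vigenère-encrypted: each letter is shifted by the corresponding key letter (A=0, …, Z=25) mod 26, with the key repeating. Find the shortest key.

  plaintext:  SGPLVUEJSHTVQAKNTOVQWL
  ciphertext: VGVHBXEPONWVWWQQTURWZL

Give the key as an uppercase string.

DAGWG

  i= 0: V-S =  3 → D
  i= 1: G-G =  0 → A
  i= 2: V-P =  6 → G
  i= 3: H-L = 22 → W
  i= 4: B-V =  6 → G
  i= 5: X-U =  3 → D
  i= 6: E-E =  0 → A
  i= 7: P-J =  6 → G
  i= 8: O-S = 22 → W
  i= 9: N-H =  6 → G
  i=10: W-T =  3 → D
  i=11: V-V =  0 → A
  i=12: W-Q =  6 → G
  i=13: W-A = 22 → W
  i=14: Q-K =  6 → G
  i=15: Q-N =  3 → D
  i=16: T-T =  0 → A
  i=17: U-O =  6 → G
  i=18: R-V = 22 → W
  i=19: W-Q =  6 → G
  i=20: Z-W =  3 → D
  i=21: L-L =  0 → A
  shifts repeat with period 5: DAGWG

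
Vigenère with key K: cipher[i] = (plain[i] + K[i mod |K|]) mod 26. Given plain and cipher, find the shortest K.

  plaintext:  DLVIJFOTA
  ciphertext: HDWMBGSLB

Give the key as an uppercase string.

ESB

  i= 0: H-D =  4 → E
  i= 1: D-L = 18 → S
  i= 2: W-V =  1 → B
  i= 3: M-I =  4 → E
  i= 4: B-J = 18 → S
  i= 5: G-F =  1 → B
  i= 6: S-O =  4 → E
  i= 7: L-T = 18 → S
  i= 8: B-A =  1 → B
  shifts repeat with period 3: ESB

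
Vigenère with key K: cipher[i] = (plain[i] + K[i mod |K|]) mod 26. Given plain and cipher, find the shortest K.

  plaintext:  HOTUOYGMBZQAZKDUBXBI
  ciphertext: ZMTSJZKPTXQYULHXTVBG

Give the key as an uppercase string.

SYAYVBED

  i= 0: Z-H = 18 → S
  i= 1: M-O = 24 → Y
  i= 2: T-T =  0 → A
  i= 3: S-U = 24 → Y
  i= 4: J-O = 21 → V
  i= 5: Z-Y =  1 → B
  i= 6: K-G =  4 → E
  i= 7: P-M =  3 → D
  i= 8: T-B = 18 → S
  i= 9: X-Z = 24 → Y
  i=10: Q-Q =  0 → A
  i=11: Y-A = 24 → Y
  i=12: U-Z = 21 → V
  i=13: L-K =  1 → B
  i=14: H-D =  4 → E
  i=15: X-U =  3 → D
  i=16: T-B = 18 → S
  i=17: V-X = 24 → Y
  i=18: B-B =  0 → A
  i=19: G-I = 24 → Y
  shifts repeat with period 8: SYAYVBED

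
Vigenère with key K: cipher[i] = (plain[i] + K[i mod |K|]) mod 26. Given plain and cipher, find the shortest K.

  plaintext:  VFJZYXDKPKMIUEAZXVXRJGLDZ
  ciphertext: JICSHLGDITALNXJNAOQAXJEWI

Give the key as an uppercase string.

ODTTJ

  i= 0: J-V = 14 → O
  i= 1: I-F =  3 → D
  i= 2: C-J = 19 → T
  i= 3: S-Z = 19 → T
  i= 4: H-Y =  9 → J
  i= 5: L-X = 14 → O
  i= 6: G-D =  3 → D
  i= 7: D-K = 19 → T
  i= 8: I-P = 19 → T
  i= 9: T-K =  9 → J
  i=10: A-M = 14 → O
  i=11: L-I =  3 → D
  i=12: N-U = 19 → T
  i=13: X-E = 19 → T
  i=14: J-A =  9 → J
  i=15: N-Z = 14 → O
  i=16: A-X =  3 → D
  i=17: O-V = 19 → T
  i=18: Q-X = 19 → T
  i=19: A-R =  9 → J
  i=20: X-J = 14 → O
  i=21: J-G =  3 → D
  i=22: E-L = 19 → T
  i=23: W-D = 19 → T
  i=24: I-Z =  9 → J
  shifts repeat with period 5: ODTTJ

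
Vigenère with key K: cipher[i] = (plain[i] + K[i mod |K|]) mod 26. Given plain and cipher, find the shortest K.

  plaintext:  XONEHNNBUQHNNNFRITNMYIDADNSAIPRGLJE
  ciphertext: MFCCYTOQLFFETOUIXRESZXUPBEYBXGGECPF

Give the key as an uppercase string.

  i= 0: M-X = 15 → P
  i= 1: F-O = 17 → R
  i= 2: C-N = 15 → P
  i= 3: C-E = 24 → Y
  i= 4: Y-H = 17 → R
  i= 5: T-N =  6 → G
  i= 6: O-N =  1 → B
  i= 7: Q-B = 15 → P
  i= 8: L-U = 17 → R
  i= 9: F-Q = 15 → P
  i=10: F-H = 24 → Y
  i=11: E-N = 17 → R
  i=12: T-N =  6 → G
  i=13: O-N =  1 → B
  i=14: U-F = 15 → P
  i=15: I-R = 17 → R
  i=16: X-I = 15 → P
  i=17: R-T = 24 → Y
  i=18: E-N = 17 → R
  i=19: S-M =  6 → G
  i=20: Z-Y =  1 → B
  i=21: X-I = 15 → P
  i=22: U-D = 17 → R
  i=23: P-A = 15 → P
  i=24: B-D = 24 → Y
  i=25: E-N = 17 → R
  i=26: Y-S =  6 → G
  i=27: B-A =  1 → B
  i=28: X-I = 15 → P
  i=29: G-P = 17 → R
  i=30: G-R = 15 → P
  i=31: E-G = 24 → Y
  i=32: C-L = 17 → R
  i=33: P-J =  6 → G
  i=34: F-E =  1 → B
  shifts repeat with period 7: PRPYRGB

PRPYRGB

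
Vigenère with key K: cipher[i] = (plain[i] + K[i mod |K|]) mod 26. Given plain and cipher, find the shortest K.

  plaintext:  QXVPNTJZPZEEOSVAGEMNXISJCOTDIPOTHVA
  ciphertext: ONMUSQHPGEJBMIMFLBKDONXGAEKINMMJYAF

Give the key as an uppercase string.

  i= 0: O-Q = 24 → Y
  i= 1: N-X = 16 → Q
  i= 2: M-V = 17 → R
  i= 3: U-P =  5 → F
  i= 4: S-N =  5 → F
  i= 5: Q-T = 23 → X
  i= 6: H-J = 24 → Y
  i= 7: P-Z = 16 → Q
  i= 8: G-P = 17 → R
  i= 9: E-Z =  5 → F
  i=10: J-E =  5 → F
  i=11: B-E = 23 → X
  i=12: M-O = 24 → Y
  i=13: I-S = 16 → Q
  i=14: M-V = 17 → R
  i=15: F-A =  5 → F
  i=16: L-G =  5 → F
  i=17: B-E = 23 → X
  i=18: K-M = 24 → Y
  i=19: D-N = 16 → Q
  i=20: O-X = 17 → R
  i=21: N-I =  5 → F
  i=22: X-S =  5 → F
  i=23: G-J = 23 → X
  i=24: A-C = 24 → Y
  i=25: E-O = 16 → Q
  i=26: K-T = 17 → R
  i=27: I-D =  5 → F
  i=28: N-I =  5 → F
  i=29: M-P = 23 → X
  i=30: M-O = 24 → Y
  i=31: J-T = 16 → Q
  i=32: Y-H = 17 → R
  i=33: A-V =  5 → F
  i=34: F-A =  5 → F
  shifts repeat with period 6: YQRFFX

YQRFFX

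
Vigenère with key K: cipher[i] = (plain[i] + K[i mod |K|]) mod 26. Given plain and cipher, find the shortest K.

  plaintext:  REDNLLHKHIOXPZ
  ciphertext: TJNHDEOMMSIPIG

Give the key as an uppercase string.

CFKUSTH

  i= 0: T-R =  2 → C
  i= 1: J-E =  5 → F
  i= 2: N-D = 10 → K
  i= 3: H-N = 20 → U
  i= 4: D-L = 18 → S
  i= 5: E-L = 19 → T
  i= 6: O-H =  7 → H
  i= 7: M-K =  2 → C
  i= 8: M-H =  5 → F
  i= 9: S-I = 10 → K
  i=10: I-O = 20 → U
  i=11: P-X = 18 → S
  i=12: I-P = 19 → T
  i=13: G-Z =  7 → H
  shifts repeat with period 7: CFKUSTH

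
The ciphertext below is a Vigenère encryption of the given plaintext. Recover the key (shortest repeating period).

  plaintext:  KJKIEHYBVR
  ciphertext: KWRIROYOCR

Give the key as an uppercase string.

  i= 0: K-K =  0 → A
  i= 1: W-J = 13 → N
  i= 2: R-K =  7 → H
  i= 3: I-I =  0 → A
  i= 4: R-E = 13 → N
  i= 5: O-H =  7 → H
  i= 6: Y-Y =  0 → A
  i= 7: O-B = 13 → N
  i= 8: C-V =  7 → H
  i= 9: R-R =  0 → A
  shifts repeat with period 3: ANH

ANH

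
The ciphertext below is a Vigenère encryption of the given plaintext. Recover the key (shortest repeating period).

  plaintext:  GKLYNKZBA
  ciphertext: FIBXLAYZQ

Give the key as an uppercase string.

ZYQ

  i= 0: F-G = 25 → Z
  i= 1: I-K = 24 → Y
  i= 2: B-L = 16 → Q
  i= 3: X-Y = 25 → Z
  i= 4: L-N = 24 → Y
  i= 5: A-K = 16 → Q
  i= 6: Y-Z = 25 → Z
  i= 7: Z-B = 24 → Y
  i= 8: Q-A = 16 → Q
  shifts repeat with period 3: ZYQ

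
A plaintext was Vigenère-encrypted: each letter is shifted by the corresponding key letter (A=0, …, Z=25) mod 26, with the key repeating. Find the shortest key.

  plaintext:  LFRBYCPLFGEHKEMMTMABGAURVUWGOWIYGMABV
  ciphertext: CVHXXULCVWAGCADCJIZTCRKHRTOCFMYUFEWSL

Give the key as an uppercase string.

RQQWZSW

  i= 0: C-L = 17 → R
  i= 1: V-F = 16 → Q
  i= 2: H-R = 16 → Q
  i= 3: X-B = 22 → W
  i= 4: X-Y = 25 → Z
  i= 5: U-C = 18 → S
  i= 6: L-P = 22 → W
  i= 7: C-L = 17 → R
  i= 8: V-F = 16 → Q
  i= 9: W-G = 16 → Q
  i=10: A-E = 22 → W
  i=11: G-H = 25 → Z
  i=12: C-K = 18 → S
  i=13: A-E = 22 → W
  i=14: D-M = 17 → R
  i=15: C-M = 16 → Q
  i=16: J-T = 16 → Q
  i=17: I-M = 22 → W
  i=18: Z-A = 25 → Z
  i=19: T-B = 18 → S
  i=20: C-G = 22 → W
  i=21: R-A = 17 → R
  i=22: K-U = 16 → Q
  i=23: H-R = 16 → Q
  i=24: R-V = 22 → W
  i=25: T-U = 25 → Z
  i=26: O-W = 18 → S
  i=27: C-G = 22 → W
  i=28: F-O = 17 → R
  i=29: M-W = 16 → Q
  i=30: Y-I = 16 → Q
  i=31: U-Y = 22 → W
  i=32: F-G = 25 → Z
  i=33: E-M = 18 → S
  i=34: W-A = 22 → W
  i=35: S-B = 17 → R
  i=36: L-V = 16 → Q
  shifts repeat with period 7: RQQWZSW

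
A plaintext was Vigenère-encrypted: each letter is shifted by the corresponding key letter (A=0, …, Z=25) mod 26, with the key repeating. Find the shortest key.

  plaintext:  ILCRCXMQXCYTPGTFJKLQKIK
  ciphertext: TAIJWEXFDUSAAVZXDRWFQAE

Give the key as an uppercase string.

LPGSUH

  i= 0: T-I = 11 → L
  i= 1: A-L = 15 → P
  i= 2: I-C =  6 → G
  i= 3: J-R = 18 → S
  i= 4: W-C = 20 → U
  i= 5: E-X =  7 → H
  i= 6: X-M = 11 → L
  i= 7: F-Q = 15 → P
  i= 8: D-X =  6 → G
  i= 9: U-C = 18 → S
  i=10: S-Y = 20 → U
  i=11: A-T =  7 → H
  i=12: A-P = 11 → L
  i=13: V-G = 15 → P
  i=14: Z-T =  6 → G
  i=15: X-F = 18 → S
  i=16: D-J = 20 → U
  i=17: R-K =  7 → H
  i=18: W-L = 11 → L
  i=19: F-Q = 15 → P
  i=20: Q-K =  6 → G
  i=21: A-I = 18 → S
  i=22: E-K = 20 → U
  shifts repeat with period 6: LPGSUH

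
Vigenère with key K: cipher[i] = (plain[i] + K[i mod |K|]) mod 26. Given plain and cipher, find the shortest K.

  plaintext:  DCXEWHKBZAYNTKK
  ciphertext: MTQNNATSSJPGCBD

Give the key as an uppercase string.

JRT

  i= 0: M-D =  9 → J
  i= 1: T-C = 17 → R
  i= 2: Q-X = 19 → T
  i= 3: N-E =  9 → J
  i= 4: N-W = 17 → R
  i= 5: A-H = 19 → T
  i= 6: T-K =  9 → J
  i= 7: S-B = 17 → R
  i= 8: S-Z = 19 → T
  i= 9: J-A =  9 → J
  i=10: P-Y = 17 → R
  i=11: G-N = 19 → T
  i=12: C-T =  9 → J
  i=13: B-K = 17 → R
  i=14: D-K = 19 → T
  shifts repeat with period 3: JRT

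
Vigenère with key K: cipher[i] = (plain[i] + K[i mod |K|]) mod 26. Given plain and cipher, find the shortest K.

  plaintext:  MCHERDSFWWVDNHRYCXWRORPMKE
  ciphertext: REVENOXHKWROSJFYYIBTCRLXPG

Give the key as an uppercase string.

FCOAWL

  i= 0: R-M =  5 → F
  i= 1: E-C =  2 → C
  i= 2: V-H = 14 → O
  i= 3: E-E =  0 → A
  i= 4: N-R = 22 → W
  i= 5: O-D = 11 → L
  i= 6: X-S =  5 → F
  i= 7: H-F =  2 → C
  i= 8: K-W = 14 → O
  i= 9: W-W =  0 → A
  i=10: R-V = 22 → W
  i=11: O-D = 11 → L
  i=12: S-N =  5 → F
  i=13: J-H =  2 → C
  i=14: F-R = 14 → O
  i=15: Y-Y =  0 → A
  i=16: Y-C = 22 → W
  i=17: I-X = 11 → L
  i=18: B-W =  5 → F
  i=19: T-R =  2 → C
  i=20: C-O = 14 → O
  i=21: R-R =  0 → A
  i=22: L-P = 22 → W
  i=23: X-M = 11 → L
  i=24: P-K =  5 → F
  i=25: G-E =  2 → C
  shifts repeat with period 6: FCOAWL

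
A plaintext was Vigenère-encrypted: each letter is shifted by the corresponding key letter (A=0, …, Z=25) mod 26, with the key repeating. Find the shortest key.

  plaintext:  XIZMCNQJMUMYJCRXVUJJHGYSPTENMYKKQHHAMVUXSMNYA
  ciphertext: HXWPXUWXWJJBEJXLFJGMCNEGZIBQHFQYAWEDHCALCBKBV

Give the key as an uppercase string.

KPXDVHGO

  i= 0: H-X = 10 → K
  i= 1: X-I = 15 → P
  i= 2: W-Z = 23 → X
  i= 3: P-M =  3 → D
  i= 4: X-C = 21 → V
  i= 5: U-N =  7 → H
  i= 6: W-Q =  6 → G
  i= 7: X-J = 14 → O
  i= 8: W-M = 10 → K
  i= 9: J-U = 15 → P
  i=10: J-M = 23 → X
  i=11: B-Y =  3 → D
  i=12: E-J = 21 → V
  i=13: J-C =  7 → H
  i=14: X-R =  6 → G
  i=15: L-X = 14 → O
  i=16: F-V = 10 → K
  i=17: J-U = 15 → P
  i=18: G-J = 23 → X
  i=19: M-J =  3 → D
  i=20: C-H = 21 → V
  i=21: N-G =  7 → H
  i=22: E-Y =  6 → G
  i=23: G-S = 14 → O
  i=24: Z-P = 10 → K
  i=25: I-T = 15 → P
  i=26: B-E = 23 → X
  i=27: Q-N =  3 → D
  i=28: H-M = 21 → V
  i=29: F-Y =  7 → H
  i=30: Q-K =  6 → G
  i=31: Y-K = 14 → O
  i=32: A-Q = 10 → K
  i=33: W-H = 15 → P
  i=34: E-H = 23 → X
  i=35: D-A =  3 → D
  i=36: H-M = 21 → V
  i=37: C-V =  7 → H
  i=38: A-U =  6 → G
  i=39: L-X = 14 → O
  i=40: C-S = 10 → K
  i=41: B-M = 15 → P
  i=42: K-N = 23 → X
  i=43: B-Y =  3 → D
  i=44: V-A = 21 → V
  shifts repeat with period 8: KPXDVHGO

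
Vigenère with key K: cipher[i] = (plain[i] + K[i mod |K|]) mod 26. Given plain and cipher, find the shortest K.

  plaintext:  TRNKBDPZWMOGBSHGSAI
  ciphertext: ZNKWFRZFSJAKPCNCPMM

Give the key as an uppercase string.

GWXMEOK

  i= 0: Z-T =  6 → G
  i= 1: N-R = 22 → W
  i= 2: K-N = 23 → X
  i= 3: W-K = 12 → M
  i= 4: F-B =  4 → E
  i= 5: R-D = 14 → O
  i= 6: Z-P = 10 → K
  i= 7: F-Z =  6 → G
  i= 8: S-W = 22 → W
  i= 9: J-M = 23 → X
  i=10: A-O = 12 → M
  i=11: K-G =  4 → E
  i=12: P-B = 14 → O
  i=13: C-S = 10 → K
  i=14: N-H =  6 → G
  i=15: C-G = 22 → W
  i=16: P-S = 23 → X
  i=17: M-A = 12 → M
  i=18: M-I =  4 → E
  shifts repeat with period 7: GWXMEOK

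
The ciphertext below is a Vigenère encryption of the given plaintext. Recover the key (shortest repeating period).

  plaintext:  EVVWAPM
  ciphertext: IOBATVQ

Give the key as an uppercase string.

ETG

  i= 0: I-E =  4 → E
  i= 1: O-V = 19 → T
  i= 2: B-V =  6 → G
  i= 3: A-W =  4 → E
  i= 4: T-A = 19 → T
  i= 5: V-P =  6 → G
  i= 6: Q-M =  4 → E
  shifts repeat with period 3: ETG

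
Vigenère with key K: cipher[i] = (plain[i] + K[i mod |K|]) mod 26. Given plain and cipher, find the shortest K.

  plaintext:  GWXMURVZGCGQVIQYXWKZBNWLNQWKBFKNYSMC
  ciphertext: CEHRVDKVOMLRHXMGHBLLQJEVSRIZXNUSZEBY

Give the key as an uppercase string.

WIKFBMP

  i= 0: C-G = 22 → W
  i= 1: E-W =  8 → I
  i= 2: H-X = 10 → K
  i= 3: R-M =  5 → F
  i= 4: V-U =  1 → B
  i= 5: D-R = 12 → M
  i= 6: K-V = 15 → P
  i= 7: V-Z = 22 → W
  i= 8: O-G =  8 → I
  i= 9: M-C = 10 → K
  i=10: L-G =  5 → F
  i=11: R-Q =  1 → B
  i=12: H-V = 12 → M
  i=13: X-I = 15 → P
  i=14: M-Q = 22 → W
  i=15: G-Y =  8 → I
  i=16: H-X = 10 → K
  i=17: B-W =  5 → F
  i=18: L-K =  1 → B
  i=19: L-Z = 12 → M
  i=20: Q-B = 15 → P
  i=21: J-N = 22 → W
  i=22: E-W =  8 → I
  i=23: V-L = 10 → K
  i=24: S-N =  5 → F
  i=25: R-Q =  1 → B
  i=26: I-W = 12 → M
  i=27: Z-K = 15 → P
  i=28: X-B = 22 → W
  i=29: N-F =  8 → I
  i=30: U-K = 10 → K
  i=31: S-N =  5 → F
  i=32: Z-Y =  1 → B
  i=33: E-S = 12 → M
  i=34: B-M = 15 → P
  i=35: Y-C = 22 → W
  shifts repeat with period 7: WIKFBMP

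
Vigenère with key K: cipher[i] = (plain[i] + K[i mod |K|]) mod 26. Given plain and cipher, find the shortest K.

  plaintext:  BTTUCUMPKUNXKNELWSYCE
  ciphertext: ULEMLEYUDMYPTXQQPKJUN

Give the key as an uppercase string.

  i= 0: U-B = 19 → T
  i= 1: L-T = 18 → S
  i= 2: E-T = 11 → L
  i= 3: M-U = 18 → S
  i= 4: L-C =  9 → J
  i= 5: E-U = 10 → K
  i= 6: Y-M = 12 → M
  i= 7: U-P =  5 → F
  i= 8: D-K = 19 → T
  i= 9: M-U = 18 → S
  i=10: Y-N = 11 → L
  i=11: P-X = 18 → S
  i=12: T-K =  9 → J
  i=13: X-N = 10 → K
  i=14: Q-E = 12 → M
  i=15: Q-L =  5 → F
  i=16: P-W = 19 → T
  i=17: K-S = 18 → S
  i=18: J-Y = 11 → L
  i=19: U-C = 18 → S
  i=20: N-E =  9 → J
  shifts repeat with period 8: TSLSJKMF

TSLSJKMF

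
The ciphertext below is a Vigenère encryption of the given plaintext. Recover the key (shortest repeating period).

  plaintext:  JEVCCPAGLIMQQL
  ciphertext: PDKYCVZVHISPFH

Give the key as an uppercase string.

GZPWA

  i= 0: P-J =  6 → G
  i= 1: D-E = 25 → Z
  i= 2: K-V = 15 → P
  i= 3: Y-C = 22 → W
  i= 4: C-C =  0 → A
  i= 5: V-P =  6 → G
  i= 6: Z-A = 25 → Z
  i= 7: V-G = 15 → P
  i= 8: H-L = 22 → W
  i= 9: I-I =  0 → A
  i=10: S-M =  6 → G
  i=11: P-Q = 25 → Z
  i=12: F-Q = 15 → P
  i=13: H-L = 22 → W
  shifts repeat with period 5: GZPWA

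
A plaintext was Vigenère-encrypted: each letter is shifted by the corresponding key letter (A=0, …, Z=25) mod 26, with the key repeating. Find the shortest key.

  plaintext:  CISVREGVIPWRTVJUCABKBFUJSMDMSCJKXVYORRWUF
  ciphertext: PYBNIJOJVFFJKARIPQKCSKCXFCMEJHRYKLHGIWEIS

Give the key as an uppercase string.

  i= 0: P-C = 13 → N
  i= 1: Y-I = 16 → Q
  i= 2: B-S =  9 → J
  i= 3: N-V = 18 → S
  i= 4: I-R = 17 → R
  i= 5: J-E =  5 → F
  i= 6: O-G =  8 → I
  i= 7: J-V = 14 → O
  i= 8: V-I = 13 → N
  i= 9: F-P = 16 → Q
  i=10: F-W =  9 → J
  i=11: J-R = 18 → S
  i=12: K-T = 17 → R
  i=13: A-V =  5 → F
  i=14: R-J =  8 → I
  i=15: I-U = 14 → O
  i=16: P-C = 13 → N
  i=17: Q-A = 16 → Q
  i=18: K-B =  9 → J
  i=19: C-K = 18 → S
  i=20: S-B = 17 → R
  i=21: K-F =  5 → F
  i=22: C-U =  8 → I
  i=23: X-J = 14 → O
  i=24: F-S = 13 → N
  i=25: C-M = 16 → Q
  i=26: M-D =  9 → J
  i=27: E-M = 18 → S
  i=28: J-S = 17 → R
  i=29: H-C =  5 → F
  i=30: R-J =  8 → I
  i=31: Y-K = 14 → O
  i=32: K-X = 13 → N
  i=33: L-V = 16 → Q
  i=34: H-Y =  9 → J
  i=35: G-O = 18 → S
  i=36: I-R = 17 → R
  i=37: W-R =  5 → F
  i=38: E-W =  8 → I
  i=39: I-U = 14 → O
  i=40: S-F = 13 → N
  shifts repeat with period 8: NQJSRFIO

NQJSRFIO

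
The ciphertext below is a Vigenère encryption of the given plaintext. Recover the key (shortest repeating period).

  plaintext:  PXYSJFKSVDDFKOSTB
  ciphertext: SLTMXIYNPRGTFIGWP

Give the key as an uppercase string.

  i= 0: S-P =  3 → D
  i= 1: L-X = 14 → O
  i= 2: T-Y = 21 → V
  i= 3: M-S = 20 → U
  i= 4: X-J = 14 → O
  i= 5: I-F =  3 → D
  i= 6: Y-K = 14 → O
  i= 7: N-S = 21 → V
  i= 8: P-V = 20 → U
  i= 9: R-D = 14 → O
  i=10: G-D =  3 → D
  i=11: T-F = 14 → O
  i=12: F-K = 21 → V
  i=13: I-O = 20 → U
  i=14: G-S = 14 → O
  i=15: W-T =  3 → D
  i=16: P-B = 14 → O
  shifts repeat with period 5: DOVUO

DOVUO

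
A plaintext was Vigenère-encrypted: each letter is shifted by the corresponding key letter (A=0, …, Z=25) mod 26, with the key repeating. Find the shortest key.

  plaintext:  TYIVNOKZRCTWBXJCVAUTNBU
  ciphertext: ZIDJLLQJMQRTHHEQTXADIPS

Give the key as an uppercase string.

GKVOYX

  i= 0: Z-T =  6 → G
  i= 1: I-Y = 10 → K
  i= 2: D-I = 21 → V
  i= 3: J-V = 14 → O
  i= 4: L-N = 24 → Y
  i= 5: L-O = 23 → X
  i= 6: Q-K =  6 → G
  i= 7: J-Z = 10 → K
  i= 8: M-R = 21 → V
  i= 9: Q-C = 14 → O
  i=10: R-T = 24 → Y
  i=11: T-W = 23 → X
  i=12: H-B =  6 → G
  i=13: H-X = 10 → K
  i=14: E-J = 21 → V
  i=15: Q-C = 14 → O
  i=16: T-V = 24 → Y
  i=17: X-A = 23 → X
  i=18: A-U =  6 → G
  i=19: D-T = 10 → K
  i=20: I-N = 21 → V
  i=21: P-B = 14 → O
  i=22: S-U = 24 → Y
  shifts repeat with period 6: GKVOYX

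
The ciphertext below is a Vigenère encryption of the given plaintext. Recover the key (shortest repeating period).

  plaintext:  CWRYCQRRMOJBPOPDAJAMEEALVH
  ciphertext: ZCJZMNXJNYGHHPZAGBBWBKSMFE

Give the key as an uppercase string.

  i= 0: Z-C = 23 → X
  i= 1: C-W =  6 → G
  i= 2: J-R = 18 → S
  i= 3: Z-Y =  1 → B
  i= 4: M-C = 10 → K
  i= 5: N-Q = 23 → X
  i= 6: X-R =  6 → G
  i= 7: J-R = 18 → S
  i= 8: N-M =  1 → B
  i= 9: Y-O = 10 → K
  i=10: G-J = 23 → X
  i=11: H-B =  6 → G
  i=12: H-P = 18 → S
  i=13: P-O =  1 → B
  i=14: Z-P = 10 → K
  i=15: A-D = 23 → X
  i=16: G-A =  6 → G
  i=17: B-J = 18 → S
  i=18: B-A =  1 → B
  i=19: W-M = 10 → K
  i=20: B-E = 23 → X
  i=21: K-E =  6 → G
  i=22: S-A = 18 → S
  i=23: M-L =  1 → B
  i=24: F-V = 10 → K
  i=25: E-H = 23 → X
  shifts repeat with period 5: XGSBK

XGSBK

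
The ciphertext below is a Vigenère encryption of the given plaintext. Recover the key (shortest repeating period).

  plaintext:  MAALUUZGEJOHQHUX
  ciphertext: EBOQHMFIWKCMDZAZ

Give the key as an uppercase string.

  i= 0: E-M = 18 → S
  i= 1: B-A =  1 → B
  i= 2: O-A = 14 → O
  i= 3: Q-L =  5 → F
  i= 4: H-U = 13 → N
  i= 5: M-U = 18 → S
  i= 6: F-Z =  6 → G
  i= 7: I-G =  2 → C
  i= 8: W-E = 18 → S
  i= 9: K-J =  1 → B
  i=10: C-O = 14 → O
  i=11: M-H =  5 → F
  i=12: D-Q = 13 → N
  i=13: Z-H = 18 → S
  i=14: A-U =  6 → G
  i=15: Z-X =  2 → C
  shifts repeat with period 8: SBOFNSGC

SBOFNSGC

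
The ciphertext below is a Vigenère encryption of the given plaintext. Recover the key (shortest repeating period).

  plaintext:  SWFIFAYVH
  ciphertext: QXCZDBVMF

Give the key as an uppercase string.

YBXR

  i= 0: Q-S = 24 → Y
  i= 1: X-W =  1 → B
  i= 2: C-F = 23 → X
  i= 3: Z-I = 17 → R
  i= 4: D-F = 24 → Y
  i= 5: B-A =  1 → B
  i= 6: V-Y = 23 → X
  i= 7: M-V = 17 → R
  i= 8: F-H = 24 → Y
  shifts repeat with period 4: YBXR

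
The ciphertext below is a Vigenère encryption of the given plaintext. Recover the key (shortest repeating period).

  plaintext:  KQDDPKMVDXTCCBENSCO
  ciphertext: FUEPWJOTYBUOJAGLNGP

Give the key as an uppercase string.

  i= 0: F-K = 21 → V
  i= 1: U-Q =  4 → E
  i= 2: E-D =  1 → B
  i= 3: P-D = 12 → M
  i= 4: W-P =  7 → H
  i= 5: J-K = 25 → Z
  i= 6: O-M =  2 → C
  i= 7: T-V = 24 → Y
  i= 8: Y-D = 21 → V
  i= 9: B-X =  4 → E
  i=10: U-T =  1 → B
  i=11: O-C = 12 → M
  i=12: J-C =  7 → H
  i=13: A-B = 25 → Z
  i=14: G-E =  2 → C
  i=15: L-N = 24 → Y
  i=16: N-S = 21 → V
  i=17: G-C =  4 → E
  i=18: P-O =  1 → B
  shifts repeat with period 8: VEBMHZCY

VEBMHZCY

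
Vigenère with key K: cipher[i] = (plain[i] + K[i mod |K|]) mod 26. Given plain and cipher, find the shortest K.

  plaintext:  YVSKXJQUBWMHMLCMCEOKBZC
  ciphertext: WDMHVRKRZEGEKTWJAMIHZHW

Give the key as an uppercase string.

YIUX

  i= 0: W-Y = 24 → Y
  i= 1: D-V =  8 → I
  i= 2: M-S = 20 → U
  i= 3: H-K = 23 → X
  i= 4: V-X = 24 → Y
  i= 5: R-J =  8 → I
  i= 6: K-Q = 20 → U
  i= 7: R-U = 23 → X
  i= 8: Z-B = 24 → Y
  i= 9: E-W =  8 → I
  i=10: G-M = 20 → U
  i=11: E-H = 23 → X
  i=12: K-M = 24 → Y
  i=13: T-L =  8 → I
  i=14: W-C = 20 → U
  i=15: J-M = 23 → X
  i=16: A-C = 24 → Y
  i=17: M-E =  8 → I
  i=18: I-O = 20 → U
  i=19: H-K = 23 → X
  i=20: Z-B = 24 → Y
  i=21: H-Z =  8 → I
  i=22: W-C = 20 → U
  shifts repeat with period 4: YIUX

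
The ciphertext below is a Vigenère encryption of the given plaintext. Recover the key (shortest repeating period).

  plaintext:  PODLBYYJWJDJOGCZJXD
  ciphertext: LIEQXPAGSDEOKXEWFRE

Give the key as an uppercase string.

WUBFWRCX

  i= 0: L-P = 22 → W
  i= 1: I-O = 20 → U
  i= 2: E-D =  1 → B
  i= 3: Q-L =  5 → F
  i= 4: X-B = 22 → W
  i= 5: P-Y = 17 → R
  i= 6: A-Y =  2 → C
  i= 7: G-J = 23 → X
  i= 8: S-W = 22 → W
  i= 9: D-J = 20 → U
  i=10: E-D =  1 → B
  i=11: O-J =  5 → F
  i=12: K-O = 22 → W
  i=13: X-G = 17 → R
  i=14: E-C =  2 → C
  i=15: W-Z = 23 → X
  i=16: F-J = 22 → W
  i=17: R-X = 20 → U
  i=18: E-D =  1 → B
  shifts repeat with period 8: WUBFWRCX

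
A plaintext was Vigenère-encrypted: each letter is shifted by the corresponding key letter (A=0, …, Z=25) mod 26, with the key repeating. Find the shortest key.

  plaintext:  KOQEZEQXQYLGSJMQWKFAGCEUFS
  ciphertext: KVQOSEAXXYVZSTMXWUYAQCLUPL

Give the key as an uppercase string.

AHAKTAK

  i= 0: K-K =  0 → A
  i= 1: V-O =  7 → H
  i= 2: Q-Q =  0 → A
  i= 3: O-E = 10 → K
  i= 4: S-Z = 19 → T
  i= 5: E-E =  0 → A
  i= 6: A-Q = 10 → K
  i= 7: X-X =  0 → A
  i= 8: X-Q =  7 → H
  i= 9: Y-Y =  0 → A
  i=10: V-L = 10 → K
  i=11: Z-G = 19 → T
  i=12: S-S =  0 → A
  i=13: T-J = 10 → K
  i=14: M-M =  0 → A
  i=15: X-Q =  7 → H
  i=16: W-W =  0 → A
  i=17: U-K = 10 → K
  i=18: Y-F = 19 → T
  i=19: A-A =  0 → A
  i=20: Q-G = 10 → K
  i=21: C-C =  0 → A
  i=22: L-E =  7 → H
  i=23: U-U =  0 → A
  i=24: P-F = 10 → K
  i=25: L-S = 19 → T
  shifts repeat with period 7: AHAKTAK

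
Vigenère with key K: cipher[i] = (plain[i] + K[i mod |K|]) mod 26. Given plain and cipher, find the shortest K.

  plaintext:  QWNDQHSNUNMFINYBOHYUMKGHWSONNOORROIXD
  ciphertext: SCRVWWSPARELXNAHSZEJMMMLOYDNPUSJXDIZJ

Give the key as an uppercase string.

CGESGPA

  i= 0: S-Q =  2 → C
  i= 1: C-W =  6 → G
  i= 2: R-N =  4 → E
  i= 3: V-D = 18 → S
  i= 4: W-Q =  6 → G
  i= 5: W-H = 15 → P
  i= 6: S-S =  0 → A
  i= 7: P-N =  2 → C
  i= 8: A-U =  6 → G
  i= 9: R-N =  4 → E
  i=10: E-M = 18 → S
  i=11: L-F =  6 → G
  i=12: X-I = 15 → P
  i=13: N-N =  0 → A
  i=14: A-Y =  2 → C
  i=15: H-B =  6 → G
  i=16: S-O =  4 → E
  i=17: Z-H = 18 → S
  i=18: E-Y =  6 → G
  i=19: J-U = 15 → P
  i=20: M-M =  0 → A
  i=21: M-K =  2 → C
  i=22: M-G =  6 → G
  i=23: L-H =  4 → E
  i=24: O-W = 18 → S
  i=25: Y-S =  6 → G
  i=26: D-O = 15 → P
  i=27: N-N =  0 → A
  i=28: P-N =  2 → C
  i=29: U-O =  6 → G
  i=30: S-O =  4 → E
  i=31: J-R = 18 → S
  i=32: X-R =  6 → G
  i=33: D-O = 15 → P
  i=34: I-I =  0 → A
  i=35: Z-X =  2 → C
  i=36: J-D =  6 → G
  shifts repeat with period 7: CGESGPA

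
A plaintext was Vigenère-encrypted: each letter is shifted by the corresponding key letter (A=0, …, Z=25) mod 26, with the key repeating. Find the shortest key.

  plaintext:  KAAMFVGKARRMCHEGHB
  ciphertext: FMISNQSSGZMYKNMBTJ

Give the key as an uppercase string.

VMIGI

  i= 0: F-K = 21 → V
  i= 1: M-A = 12 → M
  i= 2: I-A =  8 → I
  i= 3: S-M =  6 → G
  i= 4: N-F =  8 → I
  i= 5: Q-V = 21 → V
  i= 6: S-G = 12 → M
  i= 7: S-K =  8 → I
  i= 8: G-A =  6 → G
  i= 9: Z-R =  8 → I
  i=10: M-R = 21 → V
  i=11: Y-M = 12 → M
  i=12: K-C =  8 → I
  i=13: N-H =  6 → G
  i=14: M-E =  8 → I
  i=15: B-G = 21 → V
  i=16: T-H = 12 → M
  i=17: J-B =  8 → I
  shifts repeat with period 5: VMIGI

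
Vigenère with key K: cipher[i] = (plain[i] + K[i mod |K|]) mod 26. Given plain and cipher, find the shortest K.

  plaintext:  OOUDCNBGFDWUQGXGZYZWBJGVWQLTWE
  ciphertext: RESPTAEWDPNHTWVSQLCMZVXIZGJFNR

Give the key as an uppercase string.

  i= 0: R-O =  3 → D
  i= 1: E-O = 16 → Q
  i= 2: S-U = 24 → Y
  i= 3: P-D = 12 → M
  i= 4: T-C = 17 → R
  i= 5: A-N = 13 → N
  i= 6: E-B =  3 → D
  i= 7: W-G = 16 → Q
  i= 8: D-F = 24 → Y
  i= 9: P-D = 12 → M
  i=10: N-W = 17 → R
  i=11: H-U = 13 → N
  i=12: T-Q =  3 → D
  i=13: W-G = 16 → Q
  i=14: V-X = 24 → Y
  i=15: S-G = 12 → M
  i=16: Q-Z = 17 → R
  i=17: L-Y = 13 → N
  i=18: C-Z =  3 → D
  i=19: M-W = 16 → Q
  i=20: Z-B = 24 → Y
  i=21: V-J = 12 → M
  i=22: X-G = 17 → R
  i=23: I-V = 13 → N
  i=24: Z-W =  3 → D
  i=25: G-Q = 16 → Q
  i=26: J-L = 24 → Y
  i=27: F-T = 12 → M
  i=28: N-W = 17 → R
  i=29: R-E = 13 → N
  shifts repeat with period 6: DQYMRN

DQYMRN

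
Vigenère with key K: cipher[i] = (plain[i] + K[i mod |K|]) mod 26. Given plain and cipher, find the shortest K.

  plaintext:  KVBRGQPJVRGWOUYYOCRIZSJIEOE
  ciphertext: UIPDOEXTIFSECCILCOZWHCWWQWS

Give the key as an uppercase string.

  i= 0: U-K = 10 → K
  i= 1: I-V = 13 → N
  i= 2: P-B = 14 → O
  i= 3: D-R = 12 → M
  i= 4: O-G =  8 → I
  i= 5: E-Q = 14 → O
  i= 6: X-P =  8 → I
  i= 7: T-J = 10 → K
  i= 8: I-V = 13 → N
  i= 9: F-R = 14 → O
  i=10: S-G = 12 → M
  i=11: E-W =  8 → I
  i=12: C-O = 14 → O
  i=13: C-U =  8 → I
  i=14: I-Y = 10 → K
  i=15: L-Y = 13 → N
  i=16: C-O = 14 → O
  i=17: O-C = 12 → M
  i=18: Z-R =  8 → I
  i=19: W-I = 14 → O
  i=20: H-Z =  8 → I
  i=21: C-S = 10 → K
  i=22: W-J = 13 → N
  i=23: W-I = 14 → O
  i=24: Q-E = 12 → M
  i=25: W-O =  8 → I
  i=26: S-E = 14 → O
  shifts repeat with period 7: KNOMIOI

KNOMIOI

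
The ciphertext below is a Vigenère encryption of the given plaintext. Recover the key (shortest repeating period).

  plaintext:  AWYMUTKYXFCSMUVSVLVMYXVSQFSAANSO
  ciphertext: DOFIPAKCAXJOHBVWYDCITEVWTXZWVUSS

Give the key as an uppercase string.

DSHWVHAE

  i= 0: D-A =  3 → D
  i= 1: O-W = 18 → S
  i= 2: F-Y =  7 → H
  i= 3: I-M = 22 → W
  i= 4: P-U = 21 → V
  i= 5: A-T =  7 → H
  i= 6: K-K =  0 → A
  i= 7: C-Y =  4 → E
  i= 8: A-X =  3 → D
  i= 9: X-F = 18 → S
  i=10: J-C =  7 → H
  i=11: O-S = 22 → W
  i=12: H-M = 21 → V
  i=13: B-U =  7 → H
  i=14: V-V =  0 → A
  i=15: W-S =  4 → E
  i=16: Y-V =  3 → D
  i=17: D-L = 18 → S
  i=18: C-V =  7 → H
  i=19: I-M = 22 → W
  i=20: T-Y = 21 → V
  i=21: E-X =  7 → H
  i=22: V-V =  0 → A
  i=23: W-S =  4 → E
  i=24: T-Q =  3 → D
  i=25: X-F = 18 → S
  i=26: Z-S =  7 → H
  i=27: W-A = 22 → W
  i=28: V-A = 21 → V
  i=29: U-N =  7 → H
  i=30: S-S =  0 → A
  i=31: S-O =  4 → E
  shifts repeat with period 8: DSHWVHAE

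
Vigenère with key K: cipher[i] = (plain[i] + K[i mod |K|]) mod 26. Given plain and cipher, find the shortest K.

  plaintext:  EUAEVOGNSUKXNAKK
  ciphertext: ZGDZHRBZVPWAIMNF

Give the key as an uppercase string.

VMD

  i= 0: Z-E = 21 → V
  i= 1: G-U = 12 → M
  i= 2: D-A =  3 → D
  i= 3: Z-E = 21 → V
  i= 4: H-V = 12 → M
  i= 5: R-O =  3 → D
  i= 6: B-G = 21 → V
  i= 7: Z-N = 12 → M
  i= 8: V-S =  3 → D
  i= 9: P-U = 21 → V
  i=10: W-K = 12 → M
  i=11: A-X =  3 → D
  i=12: I-N = 21 → V
  i=13: M-A = 12 → M
  i=14: N-K =  3 → D
  i=15: F-K = 21 → V
  shifts repeat with period 3: VMD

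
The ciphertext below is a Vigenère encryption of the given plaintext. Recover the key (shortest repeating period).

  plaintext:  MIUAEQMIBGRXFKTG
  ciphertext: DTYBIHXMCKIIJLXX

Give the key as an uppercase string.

  i= 0: D-M = 17 → R
  i= 1: T-I = 11 → L
  i= 2: Y-U =  4 → E
  i= 3: B-A =  1 → B
  i= 4: I-E =  4 → E
  i= 5: H-Q = 17 → R
  i= 6: X-M = 11 → L
  i= 7: M-I =  4 → E
  i= 8: C-B =  1 → B
  i= 9: K-G =  4 → E
  i=10: I-R = 17 → R
  i=11: I-X = 11 → L
  i=12: J-F =  4 → E
  i=13: L-K =  1 → B
  i=14: X-T =  4 → E
  i=15: X-G = 17 → R
  shifts repeat with period 5: RLEBE

RLEBE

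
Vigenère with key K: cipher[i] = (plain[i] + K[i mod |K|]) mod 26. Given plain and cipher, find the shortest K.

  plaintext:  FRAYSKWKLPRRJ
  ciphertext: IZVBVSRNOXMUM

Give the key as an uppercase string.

  i= 0: I-F =  3 → D
  i= 1: Z-R =  8 → I
  i= 2: V-A = 21 → V
  i= 3: B-Y =  3 → D
  i= 4: V-S =  3 → D
  i= 5: S-K =  8 → I
  i= 6: R-W = 21 → V
  i= 7: N-K =  3 → D
  i= 8: O-L =  3 → D
  i= 9: X-P =  8 → I
  i=10: M-R = 21 → V
  i=11: U-R =  3 → D
  i=12: M-J =  3 → D
  shifts repeat with period 4: DIVD

DIVD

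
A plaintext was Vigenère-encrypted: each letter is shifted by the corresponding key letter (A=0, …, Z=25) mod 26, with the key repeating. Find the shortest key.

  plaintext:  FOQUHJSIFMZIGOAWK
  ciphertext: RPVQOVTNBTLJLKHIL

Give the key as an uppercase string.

MBFWH

  i= 0: R-F = 12 → M
  i= 1: P-O =  1 → B
  i= 2: V-Q =  5 → F
  i= 3: Q-U = 22 → W
  i= 4: O-H =  7 → H
  i= 5: V-J = 12 → M
  i= 6: T-S =  1 → B
  i= 7: N-I =  5 → F
  i= 8: B-F = 22 → W
  i= 9: T-M =  7 → H
  i=10: L-Z = 12 → M
  i=11: J-I =  1 → B
  i=12: L-G =  5 → F
  i=13: K-O = 22 → W
  i=14: H-A =  7 → H
  i=15: I-W = 12 → M
  i=16: L-K =  1 → B
  shifts repeat with period 5: MBFWH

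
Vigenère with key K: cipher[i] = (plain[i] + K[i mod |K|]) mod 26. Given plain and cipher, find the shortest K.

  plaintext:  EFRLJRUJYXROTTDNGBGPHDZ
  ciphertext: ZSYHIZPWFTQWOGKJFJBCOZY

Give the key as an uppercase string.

  i= 0: Z-E = 21 → V
  i= 1: S-F = 13 → N
  i= 2: Y-R =  7 → H
  i= 3: H-L = 22 → W
  i= 4: I-J = 25 → Z
  i= 5: Z-R =  8 → I
  i= 6: P-U = 21 → V
  i= 7: W-J = 13 → N
  i= 8: F-Y =  7 → H
  i= 9: T-X = 22 → W
  i=10: Q-R = 25 → Z
  i=11: W-O =  8 → I
  i=12: O-T = 21 → V
  i=13: G-T = 13 → N
  i=14: K-D =  7 → H
  i=15: J-N = 22 → W
  i=16: F-G = 25 → Z
  i=17: J-B =  8 → I
  i=18: B-G = 21 → V
  i=19: C-P = 13 → N
  i=20: O-H =  7 → H
  i=21: Z-D = 22 → W
  i=22: Y-Z = 25 → Z
  shifts repeat with period 6: VNHWZI

VNHWZI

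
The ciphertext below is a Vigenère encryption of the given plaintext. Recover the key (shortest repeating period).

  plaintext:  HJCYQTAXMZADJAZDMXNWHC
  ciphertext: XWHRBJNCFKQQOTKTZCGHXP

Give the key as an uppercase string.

QNFTL

  i= 0: X-H = 16 → Q
  i= 1: W-J = 13 → N
  i= 2: H-C =  5 → F
  i= 3: R-Y = 19 → T
  i= 4: B-Q = 11 → L
  i= 5: J-T = 16 → Q
  i= 6: N-A = 13 → N
  i= 7: C-X =  5 → F
  i= 8: F-M = 19 → T
  i= 9: K-Z = 11 → L
  i=10: Q-A = 16 → Q
  i=11: Q-D = 13 → N
  i=12: O-J =  5 → F
  i=13: T-A = 19 → T
  i=14: K-Z = 11 → L
  i=15: T-D = 16 → Q
  i=16: Z-M = 13 → N
  i=17: C-X =  5 → F
  i=18: G-N = 19 → T
  i=19: H-W = 11 → L
  i=20: X-H = 16 → Q
  i=21: P-C = 13 → N
  shifts repeat with period 5: QNFTL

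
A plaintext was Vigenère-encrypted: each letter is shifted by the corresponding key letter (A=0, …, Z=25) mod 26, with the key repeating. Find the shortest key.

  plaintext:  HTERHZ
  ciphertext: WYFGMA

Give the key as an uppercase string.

PFB

  i= 0: W-H = 15 → P
  i= 1: Y-T =  5 → F
  i= 2: F-E =  1 → B
  i= 3: G-R = 15 → P
  i= 4: M-H =  5 → F
  i= 5: A-Z =  1 → B
  shifts repeat with period 3: PFB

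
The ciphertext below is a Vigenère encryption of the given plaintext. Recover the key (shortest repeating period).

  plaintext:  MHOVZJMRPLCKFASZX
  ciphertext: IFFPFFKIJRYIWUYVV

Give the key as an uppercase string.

  i= 0: I-M = 22 → W
  i= 1: F-H = 24 → Y
  i= 2: F-O = 17 → R
  i= 3: P-V = 20 → U
  i= 4: F-Z =  6 → G
  i= 5: F-J = 22 → W
  i= 6: K-M = 24 → Y
  i= 7: I-R = 17 → R
  i= 8: J-P = 20 → U
  i= 9: R-L =  6 → G
  i=10: Y-C = 22 → W
  i=11: I-K = 24 → Y
  i=12: W-F = 17 → R
  i=13: U-A = 20 → U
  i=14: Y-S =  6 → G
  i=15: V-Z = 22 → W
  i=16: V-X = 24 → Y
  shifts repeat with period 5: WYRUG

WYRUG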